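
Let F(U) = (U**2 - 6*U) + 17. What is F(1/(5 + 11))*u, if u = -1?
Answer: -4257/256 ≈ -16.629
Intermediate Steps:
F(U) = 17 + U**2 - 6*U
F(1/(5 + 11))*u = (17 + (1/(5 + 11))**2 - 6/(5 + 11))*(-1) = (17 + (1/16)**2 - 6/16)*(-1) = (17 + (1/16)**2 - 6*1/16)*(-1) = (17 + 1/256 - 3/8)*(-1) = (4257/256)*(-1) = -4257/256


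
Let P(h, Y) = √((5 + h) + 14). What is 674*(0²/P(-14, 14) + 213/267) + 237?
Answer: 68947/89 ≈ 774.69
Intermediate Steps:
P(h, Y) = √(19 + h)
674*(0²/P(-14, 14) + 213/267) + 237 = 674*(0²/(√(19 - 14)) + 213/267) + 237 = 674*(0/(√5) + 213*(1/267)) + 237 = 674*(0*(√5/5) + 71/89) + 237 = 674*(0 + 71/89) + 237 = 674*(71/89) + 237 = 47854/89 + 237 = 68947/89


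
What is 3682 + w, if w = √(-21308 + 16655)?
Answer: 3682 + 3*I*√517 ≈ 3682.0 + 68.213*I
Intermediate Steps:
w = 3*I*√517 (w = √(-4653) = 3*I*√517 ≈ 68.213*I)
3682 + w = 3682 + 3*I*√517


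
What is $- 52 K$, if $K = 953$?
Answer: $-49556$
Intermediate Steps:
$- 52 K = \left(-52\right) 953 = -49556$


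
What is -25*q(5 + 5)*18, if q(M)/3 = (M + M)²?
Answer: -540000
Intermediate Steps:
q(M) = 12*M² (q(M) = 3*(M + M)² = 3*(2*M)² = 3*(4*M²) = 12*M²)
-25*q(5 + 5)*18 = -300*(5 + 5)²*18 = -300*10²*18 = -300*100*18 = -25*1200*18 = -30000*18 = -540000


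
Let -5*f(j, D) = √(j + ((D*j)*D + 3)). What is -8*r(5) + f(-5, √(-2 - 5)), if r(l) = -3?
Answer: 24 - √33/5 ≈ 22.851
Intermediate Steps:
f(j, D) = -√(3 + j + j*D²)/5 (f(j, D) = -√(j + ((D*j)*D + 3))/5 = -√(j + (j*D² + 3))/5 = -√(j + (3 + j*D²))/5 = -√(3 + j + j*D²)/5)
-8*r(5) + f(-5, √(-2 - 5)) = -8*(-3) - √(3 - 5 - 5*(√(-2 - 5))²)/5 = 24 - √(3 - 5 - 5*(√(-7))²)/5 = 24 - √(3 - 5 - 5*(I*√7)²)/5 = 24 - √(3 - 5 - 5*(-7))/5 = 24 - √(3 - 5 + 35)/5 = 24 - √33/5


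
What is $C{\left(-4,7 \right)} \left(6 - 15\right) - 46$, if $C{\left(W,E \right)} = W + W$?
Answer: $26$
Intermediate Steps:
$C{\left(W,E \right)} = 2 W$
$C{\left(-4,7 \right)} \left(6 - 15\right) - 46 = 2 \left(-4\right) \left(6 - 15\right) - 46 = \left(-8\right) \left(-9\right) - 46 = 72 - 46 = 26$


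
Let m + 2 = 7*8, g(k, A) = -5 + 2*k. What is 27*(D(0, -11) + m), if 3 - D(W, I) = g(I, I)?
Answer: 2268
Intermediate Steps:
m = 54 (m = -2 + 7*8 = -2 + 56 = 54)
D(W, I) = 8 - 2*I (D(W, I) = 3 - (-5 + 2*I) = 3 + (5 - 2*I) = 8 - 2*I)
27*(D(0, -11) + m) = 27*((8 - 2*(-11)) + 54) = 27*((8 + 22) + 54) = 27*(30 + 54) = 27*84 = 2268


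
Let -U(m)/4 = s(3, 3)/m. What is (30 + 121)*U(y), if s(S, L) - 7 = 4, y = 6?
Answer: -3322/3 ≈ -1107.3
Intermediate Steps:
s(S, L) = 11 (s(S, L) = 7 + 4 = 11)
U(m) = -44/m
(30 + 121)*U(y) = (30 + 121)*(-44/6) = 151*(-44*⅙) = 151*(-22/3) = -3322/3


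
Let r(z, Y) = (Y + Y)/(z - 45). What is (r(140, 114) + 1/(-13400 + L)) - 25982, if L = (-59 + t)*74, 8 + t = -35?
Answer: -2721103309/104740 ≈ -25980.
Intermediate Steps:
t = -43 (t = -8 - 35 = -43)
r(z, Y) = 2*Y/(-45 + z) (r(z, Y) = (2*Y)/(-45 + z) = 2*Y/(-45 + z))
L = -7548 (L = (-59 - 43)*74 = -102*74 = -7548)
(r(140, 114) + 1/(-13400 + L)) - 25982 = (2*114/(-45 + 140) + 1/(-13400 - 7548)) - 25982 = (2*114/95 + 1/(-20948)) - 25982 = (2*114*(1/95) - 1/20948) - 25982 = (12/5 - 1/20948) - 25982 = 251371/104740 - 25982 = -2721103309/104740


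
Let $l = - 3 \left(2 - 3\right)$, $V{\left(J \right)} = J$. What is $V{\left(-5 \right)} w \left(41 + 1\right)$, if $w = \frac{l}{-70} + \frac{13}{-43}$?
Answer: $\frac{3117}{43} \approx 72.488$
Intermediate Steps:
$l = 3$ ($l = \left(-3\right) \left(-1\right) = 3$)
$w = - \frac{1039}{3010}$ ($w = \frac{3}{-70} + \frac{13}{-43} = 3 \left(- \frac{1}{70}\right) + 13 \left(- \frac{1}{43}\right) = - \frac{3}{70} - \frac{13}{43} = - \frac{1039}{3010} \approx -0.34518$)
$V{\left(-5 \right)} w \left(41 + 1\right) = \left(-5\right) \left(- \frac{1039}{3010}\right) \left(41 + 1\right) = \frac{1039}{602} \cdot 42 = \frac{3117}{43}$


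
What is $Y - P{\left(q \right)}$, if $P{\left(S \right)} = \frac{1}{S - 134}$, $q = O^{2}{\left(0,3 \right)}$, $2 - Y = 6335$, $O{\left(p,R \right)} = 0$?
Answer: $- \frac{848621}{134} \approx -6333.0$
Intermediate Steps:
$Y = -6333$ ($Y = 2 - 6335 = -6333$)
$q = 0$ ($q = 0^{2} = 0$)
$P{\left(S \right)} = \frac{1}{-134 + S}$
$Y - P{\left(q \right)} = -6333 - \frac{1}{-134 + 0} = -6333 - \frac{1}{-134} = -6333 - - \frac{1}{134} = -6333 + \frac{1}{134} = - \frac{848621}{134}$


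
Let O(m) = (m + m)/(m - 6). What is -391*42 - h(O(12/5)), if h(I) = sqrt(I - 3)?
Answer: -16422 - I*sqrt(39)/3 ≈ -16422.0 - 2.0817*I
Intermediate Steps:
O(m) = 2*m/(-6 + m) (O(m) = (2*m)/(-6 + m) = 2*m/(-6 + m))
h(I) = sqrt(-3 + I)
-391*42 - h(O(12/5)) = -391*42 - sqrt(-3 + 2*(12/5)/(-6 + 12/5)) = -16422 - sqrt(-3 + 2*(12*(1/5))/(-6 + 12*(1/5))) = -16422 - sqrt(-3 + 2*(12/5)/(-6 + 12/5)) = -16422 - sqrt(-3 + 2*(12/5)/(-18/5)) = -16422 - sqrt(-3 + 2*(12/5)*(-5/18)) = -16422 - sqrt(-3 - 4/3) = -16422 - sqrt(-13/3) = -16422 - I*sqrt(39)/3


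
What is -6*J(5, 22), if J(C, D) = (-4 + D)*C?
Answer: -540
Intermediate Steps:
J(C, D) = C*(-4 + D)
-6*J(5, 22) = -30*(-4 + 22) = -30*18 = -6*90 = -540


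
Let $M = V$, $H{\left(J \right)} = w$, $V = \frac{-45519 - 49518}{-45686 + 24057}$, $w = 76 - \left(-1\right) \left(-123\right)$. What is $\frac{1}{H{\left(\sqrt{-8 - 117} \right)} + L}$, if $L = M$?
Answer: $- \frac{21629}{921526} \approx -0.023471$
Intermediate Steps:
$w = -47$ ($w = 76 - 123 = -47$)
$V = \frac{95037}{21629}$ ($V = - \frac{95037}{-21629} = \left(-95037\right) \left(- \frac{1}{21629}\right) = \frac{95037}{21629} \approx 4.394$)
$H{\left(J \right)} = -47$
$M = \frac{95037}{21629} \approx 4.394$
$L = \frac{95037}{21629} \approx 4.394$
$\frac{1}{H{\left(\sqrt{-8 - 117} \right)} + L} = \frac{1}{-47 + \frac{95037}{21629}} = \frac{1}{- \frac{921526}{21629}} = - \frac{21629}{921526}$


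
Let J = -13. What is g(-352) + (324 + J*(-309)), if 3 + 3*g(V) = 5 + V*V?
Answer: 45643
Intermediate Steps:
g(V) = 2/3 + V**2/3 (g(V) = -1 + (5 + V*V)/3 = -1 + (5 + V**2)/3 = -1 + (5/3 + V**2/3) = 2/3 + V**2/3)
g(-352) + (324 + J*(-309)) = (2/3 + (1/3)*(-352)**2) + (324 - 13*(-309)) = (2/3 + (1/3)*123904) + (324 + 4017) = (2/3 + 123904/3) + 4341 = 41302 + 4341 = 45643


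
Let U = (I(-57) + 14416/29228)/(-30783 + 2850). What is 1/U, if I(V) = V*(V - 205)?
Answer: -204106431/109126342 ≈ -1.8704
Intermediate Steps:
I(V) = V*(-205 + V)
U = -109126342/204106431 (U = (-57*(-205 - 57) + 14416/29228)/(-30783 + 2850) = (-57*(-262) + 14416*(1/29228))/(-27933) = (14934 + 3604/7307)*(-1/27933) = (109126342/7307)*(-1/27933) = -109126342/204106431 ≈ -0.53465)
1/U = 1/(-109126342/204106431) = -204106431/109126342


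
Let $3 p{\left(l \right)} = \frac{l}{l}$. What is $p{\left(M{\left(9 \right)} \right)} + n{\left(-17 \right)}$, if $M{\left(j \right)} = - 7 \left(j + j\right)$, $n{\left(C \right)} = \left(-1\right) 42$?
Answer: $- \frac{125}{3} \approx -41.667$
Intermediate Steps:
$n{\left(C \right)} = -42$
$M{\left(j \right)} = - 14 j$ ($M{\left(j \right)} = - 7 \cdot 2 j = - 14 j$)
$p{\left(l \right)} = \frac{1}{3}$ ($p{\left(l \right)} = \frac{l \frac{1}{l}}{3} = \frac{1}{3} \cdot 1 = \frac{1}{3}$)
$p{\left(M{\left(9 \right)} \right)} + n{\left(-17 \right)} = \frac{1}{3} - 42 = - \frac{125}{3}$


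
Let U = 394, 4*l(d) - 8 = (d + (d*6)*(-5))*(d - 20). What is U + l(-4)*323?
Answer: -223768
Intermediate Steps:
l(d) = 2 - 29*d*(-20 + d)/4 (l(d) = 2 + ((d + (d*6)*(-5))*(d - 20))/4 = 2 + ((d + (6*d)*(-5))*(-20 + d))/4 = 2 + ((d - 30*d)*(-20 + d))/4 = 2 + ((-29*d)*(-20 + d))/4 = 2 + (-29*d*(-20 + d))/4 = 2 - 29*d*(-20 + d)/4)
U + l(-4)*323 = 394 + (2 + 145*(-4) - 29/4*(-4)²)*323 = 394 + (2 - 580 - 29/4*16)*323 = 394 + (2 - 580 - 116)*323 = 394 - 694*323 = 394 - 224162 = -223768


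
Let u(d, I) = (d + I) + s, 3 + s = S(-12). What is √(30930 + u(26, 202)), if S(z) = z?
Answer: √31143 ≈ 176.47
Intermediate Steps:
s = -15 (s = -3 - 12 = -15)
u(d, I) = -15 + I + d (u(d, I) = (d + I) - 15 = (I + d) - 15 = -15 + I + d)
√(30930 + u(26, 202)) = √(30930 + (-15 + 202 + 26)) = √(30930 + 213) = √31143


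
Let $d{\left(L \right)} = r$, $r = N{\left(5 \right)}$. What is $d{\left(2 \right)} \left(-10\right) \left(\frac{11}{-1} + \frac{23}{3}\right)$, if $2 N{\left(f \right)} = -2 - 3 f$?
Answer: $- \frac{850}{3} \approx -283.33$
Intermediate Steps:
$N{\left(f \right)} = -1 - \frac{3 f}{2}$ ($N{\left(f \right)} = \frac{-2 - 3 f}{2} = -1 - \frac{3 f}{2}$)
$r = - \frac{17}{2}$ ($r = -1 - \frac{15}{2} = - \frac{17}{2} \approx -8.5$)
$d{\left(L \right)} = - \frac{17}{2}$
$d{\left(2 \right)} \left(-10\right) \left(\frac{11}{-1} + \frac{23}{3}\right) = \left(- \frac{17}{2}\right) \left(-10\right) \left(\frac{11}{-1} + \frac{23}{3}\right) = 85 \left(11 \left(-1\right) + 23 \cdot \frac{1}{3}\right) = 85 \left(-11 + \frac{23}{3}\right) = 85 \left(- \frac{10}{3}\right) = - \frac{850}{3}$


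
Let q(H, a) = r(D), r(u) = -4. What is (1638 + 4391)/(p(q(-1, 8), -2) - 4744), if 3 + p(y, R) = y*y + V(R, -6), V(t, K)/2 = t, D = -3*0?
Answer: -6029/4735 ≈ -1.2733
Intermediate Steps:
D = 0
V(t, K) = 2*t
q(H, a) = -4
p(y, R) = -3 + y² + 2*R (p(y, R) = -3 + (y*y + 2*R) = -3 + (y² + 2*R) = -3 + y² + 2*R)
(1638 + 4391)/(p(q(-1, 8), -2) - 4744) = (1638 + 4391)/((-3 + (-4)² + 2*(-2)) - 4744) = 6029/((-3 + 16 - 4) - 4744) = 6029/(9 - 4744) = 6029/(-4735) = 6029*(-1/4735) = -6029/4735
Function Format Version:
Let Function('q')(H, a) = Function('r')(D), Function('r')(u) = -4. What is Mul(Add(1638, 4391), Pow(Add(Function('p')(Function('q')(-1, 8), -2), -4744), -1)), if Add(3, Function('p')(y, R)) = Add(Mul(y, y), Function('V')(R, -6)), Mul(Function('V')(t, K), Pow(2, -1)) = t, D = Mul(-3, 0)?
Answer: Rational(-6029, 4735) ≈ -1.2733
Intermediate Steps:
D = 0
Function('V')(t, K) = Mul(2, t)
Function('q')(H, a) = -4
Function('p')(y, R) = Add(-3, Pow(y, 2), Mul(2, R)) (Function('p')(y, R) = Add(-3, Add(Mul(y, y), Mul(2, R))) = Add(-3, Add(Pow(y, 2), Mul(2, R))) = Add(-3, Pow(y, 2), Mul(2, R)))
Mul(Add(1638, 4391), Pow(Add(Function('p')(Function('q')(-1, 8), -2), -4744), -1)) = Mul(Add(1638, 4391), Pow(Add(Add(-3, Pow(-4, 2), Mul(2, -2)), -4744), -1)) = Mul(6029, Pow(Add(Add(-3, 16, -4), -4744), -1)) = Mul(6029, Pow(Add(9, -4744), -1)) = Mul(6029, Pow(-4735, -1)) = Mul(6029, Rational(-1, 4735)) = Rational(-6029, 4735)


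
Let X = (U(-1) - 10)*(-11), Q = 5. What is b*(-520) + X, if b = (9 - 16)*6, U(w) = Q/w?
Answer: 22005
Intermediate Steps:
U(w) = 5/w
b = -42 (b = -7*6 = -42)
X = 165 (X = (5/(-1) - 10)*(-11) = (5*(-1) - 10)*(-11) = (-5 - 10)*(-11) = -15*(-11) = 165)
b*(-520) + X = -42*(-520) + 165 = 21840 + 165 = 22005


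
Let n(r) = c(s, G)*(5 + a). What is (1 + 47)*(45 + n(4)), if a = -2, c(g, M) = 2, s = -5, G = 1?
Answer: 2448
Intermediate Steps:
n(r) = 6 (n(r) = 2*(5 - 2) = 2*3 = 6)
(1 + 47)*(45 + n(4)) = (1 + 47)*(45 + 6) = 48*51 = 2448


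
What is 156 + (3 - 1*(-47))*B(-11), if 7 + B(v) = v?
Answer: -744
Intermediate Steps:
B(v) = -7 + v
156 + (3 - 1*(-47))*B(-11) = 156 + (3 - 1*(-47))*(-7 - 11) = 156 + (3 + 47)*(-18) = 156 + 50*(-18) = 156 - 900 = -744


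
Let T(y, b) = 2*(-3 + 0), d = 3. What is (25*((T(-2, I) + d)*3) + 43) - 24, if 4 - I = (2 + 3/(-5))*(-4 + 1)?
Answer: -206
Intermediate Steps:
I = 41/5 (I = 4 - (2 + 3/(-5))*(-4 + 1) = 4 - (2 + 3*(-⅕))*(-3) = 4 - (2 - ⅗)*(-3) = 4 - 7*(-3)/5 = 4 - 1*(-21/5) = 4 + 21/5 = 41/5 ≈ 8.2000)
T(y, b) = -6 (T(y, b) = 2*(-3) = -6)
(25*((T(-2, I) + d)*3) + 43) - 24 = (25*((-6 + 3)*3) + 43) - 24 = (25*(-3*3) + 43) - 24 = (25*(-9) + 43) - 24 = (-225 + 43) - 24 = -182 - 24 = -206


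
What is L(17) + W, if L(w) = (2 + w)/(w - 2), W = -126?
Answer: -1871/15 ≈ -124.73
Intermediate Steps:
L(w) = (2 + w)/(-2 + w)
L(17) + W = (2 + 17)/(-2 + 17) - 126 = 19/15 - 126 = -1871/15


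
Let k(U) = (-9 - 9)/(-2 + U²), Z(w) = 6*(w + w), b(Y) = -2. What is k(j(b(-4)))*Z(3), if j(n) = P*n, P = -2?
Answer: -324/7 ≈ -46.286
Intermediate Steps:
j(n) = -2*n
Z(w) = 12*w (Z(w) = 6*(2*w) = 12*w)
k(U) = -18/(-2 + U²)
k(j(b(-4)))*Z(3) = (-18/(-2 + (-2*(-2))²))*(12*3) = -18/(-2 + 4²)*36 = -18/(-2 + 16)*36 = -18/14*36 = -18*1/14*36 = -9/7*36 = -324/7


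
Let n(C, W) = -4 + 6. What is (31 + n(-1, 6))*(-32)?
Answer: -1056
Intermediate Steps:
n(C, W) = 2
(31 + n(-1, 6))*(-32) = (31 + 2)*(-32) = 33*(-32) = -1056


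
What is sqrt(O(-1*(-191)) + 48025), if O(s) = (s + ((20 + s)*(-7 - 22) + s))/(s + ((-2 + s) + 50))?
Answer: sqrt(8877355590)/430 ≈ 219.12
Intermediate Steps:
O(s) = (-580 - 27*s)/(48 + 2*s) (O(s) = (s + ((20 + s)*(-29) + s))/(s + (48 + s)) = (s + ((-580 - 29*s) + s))/(48 + 2*s) = (s + (-580 - 28*s))/(48 + 2*s) = (-580 - 27*s)/(48 + 2*s))
sqrt(O(-1*(-191)) + 48025) = sqrt((-580 - (-27)*(-191))/(2*(24 - 1*(-191))) + 48025) = sqrt((-580 - 27*191)/(2*(24 + 191)) + 48025) = sqrt((1/2)*(-580 - 5157)/215 + 48025) = sqrt((1/2)*(1/215)*(-5737) + 48025) = sqrt(-5737/430 + 48025) = sqrt(20645013/430) = sqrt(8877355590)/430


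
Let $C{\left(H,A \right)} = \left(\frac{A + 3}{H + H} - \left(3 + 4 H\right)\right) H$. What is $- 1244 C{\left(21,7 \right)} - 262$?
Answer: $2266306$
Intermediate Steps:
$C{\left(H,A \right)} = H \left(-3 - 4 H + \frac{3 + A}{2 H}\right)$ ($C{\left(H,A \right)} = \left(\frac{3 + A}{2 H} - \left(3 + 4 H\right)\right) H = \left(-3 - 4 H + \frac{3 + A}{2 H}\right) H = H \left(-3 - 4 H + \frac{3 + A}{2 H}\right)$)
$- 1244 C{\left(21,7 \right)} - 262 = - 1244 \left(\frac{3}{2} + \frac{1}{2} \cdot 7 - 4 \cdot 21^{2} - 63\right) - 262 = - 1244 \left(\frac{3}{2} + \frac{7}{2} - 1764 - 63\right) - 262 = \left(-1244\right) \left(-1822\right) - 262 = 2266568 - 262 = 2266306$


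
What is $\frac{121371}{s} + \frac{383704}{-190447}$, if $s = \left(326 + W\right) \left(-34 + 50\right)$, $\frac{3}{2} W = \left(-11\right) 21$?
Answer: $\frac{512995103}{12188608} \approx 42.088$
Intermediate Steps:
$W = -154$ ($W = \frac{2 \left(\left(-11\right) 21\right)}{3} = \frac{2}{3} \left(-231\right) = -154$)
$s = 2752$ ($s = \left(326 - 154\right) \left(-34 + 50\right) = 172 \cdot 16 = 2752$)
$\frac{121371}{s} + \frac{383704}{-190447} = \frac{121371}{2752} + \frac{383704}{-190447} = 121371 \cdot \frac{1}{2752} + 383704 \left(- \frac{1}{190447}\right) = \frac{121371}{2752} - \frac{383704}{190447} = \frac{512995103}{12188608}$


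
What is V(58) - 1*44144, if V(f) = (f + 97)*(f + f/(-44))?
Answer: -777883/22 ≈ -35358.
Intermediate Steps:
V(f) = 43*f*(97 + f)/44 (V(f) = (97 + f)*(f + f*(-1/44)) = (97 + f)*(f - f/44) = (97 + f)*(43*f/44) = 43*f*(97 + f)/44)
V(58) - 1*44144 = (43/44)*58*(97 + 58) - 1*44144 = (43/44)*58*155 - 44144 = 193285/22 - 44144 = -777883/22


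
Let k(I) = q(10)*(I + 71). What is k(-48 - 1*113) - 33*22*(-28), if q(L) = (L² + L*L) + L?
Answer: 1428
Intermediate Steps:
q(L) = L + 2*L² (q(L) = (L² + L²) + L = 2*L² + L = L + 2*L²)
k(I) = 14910 + 210*I (k(I) = (10*(1 + 2*10))*(I + 71) = (10*(1 + 20))*(71 + I) = (10*21)*(71 + I) = 210*(71 + I) = 14910 + 210*I)
k(-48 - 1*113) - 33*22*(-28) = (14910 + 210*(-48 - 1*113)) - 33*22*(-28) = (14910 + 210*(-48 - 113)) - 726*(-28) = (14910 + 210*(-161)) - 1*(-20328) = (14910 - 33810) + 20328 = -18900 + 20328 = 1428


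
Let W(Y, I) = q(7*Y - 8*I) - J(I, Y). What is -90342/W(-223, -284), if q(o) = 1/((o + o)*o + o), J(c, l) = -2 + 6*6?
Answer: 91403789526/34399601 ≈ 2657.1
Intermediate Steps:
J(c, l) = 34 (J(c, l) = -2 + 36 = 34)
q(o) = 1/(o + 2*o²) (q(o) = 1/((2*o)*o + o) = 1/(2*o² + o) = 1/(o + 2*o²))
W(Y, I) = -34 + 1/((-8*I + 7*Y)*(1 - 16*I + 14*Y)) (W(Y, I) = 1/((7*Y - 8*I)*(1 + 2*(7*Y - 8*I))) - 1*34 = 1/((-8*I + 7*Y)*(1 + 2*(-8*I + 7*Y))) - 34 = 1/((-8*I + 7*Y)*(1 + (-16*I + 14*Y))) - 34 = 1/((-8*I + 7*Y)*(1 - 16*I + 14*Y)) - 34 = -34 + 1/((-8*I + 7*Y)*(1 - 16*I + 14*Y)))
-90342/W(-223, -284) = -90342/(-34 + 1/((-7*(-223) + 8*(-284))*(-1 - 14*(-223) + 16*(-284)))) = -90342/(-34 + 1/((1561 - 2272)*(-1 + 3122 - 4544))) = -90342/(-34 + 1/(-711*(-1423))) = -90342/(-34 - 1/711*(-1/1423)) = -90342/(-34 + 1/1011753) = -90342/(-34399601/1011753) = -90342*(-1011753/34399601) = 91403789526/34399601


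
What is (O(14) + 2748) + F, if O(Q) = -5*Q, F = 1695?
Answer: 4373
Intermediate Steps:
(O(14) + 2748) + F = (-5*14 + 2748) + 1695 = (-70 + 2748) + 1695 = 2678 + 1695 = 4373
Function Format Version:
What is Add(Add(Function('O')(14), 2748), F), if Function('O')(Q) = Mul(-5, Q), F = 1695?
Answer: 4373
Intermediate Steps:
Add(Add(Function('O')(14), 2748), F) = Add(Add(Mul(-5, 14), 2748), 1695) = Add(Add(-70, 2748), 1695) = Add(2678, 1695) = 4373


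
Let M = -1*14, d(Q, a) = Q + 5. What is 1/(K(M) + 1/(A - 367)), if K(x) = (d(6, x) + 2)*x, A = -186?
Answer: -553/100647 ≈ -0.0054945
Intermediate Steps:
d(Q, a) = 5 + Q
M = -14
K(x) = 13*x (K(x) = ((5 + 6) + 2)*x = (11 + 2)*x = 13*x)
1/(K(M) + 1/(A - 367)) = 1/(13*(-14) + 1/(-186 - 367)) = 1/(-182 + 1/(-553)) = 1/(-182 - 1/553) = 1/(-100647/553) = -553/100647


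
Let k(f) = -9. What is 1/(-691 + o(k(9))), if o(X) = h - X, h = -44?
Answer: -1/726 ≈ -0.0013774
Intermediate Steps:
o(X) = -44 - X
1/(-691 + o(k(9))) = 1/(-691 + (-44 - 1*(-9))) = 1/(-691 + (-44 + 9)) = 1/(-691 - 35) = 1/(-726) = -1/726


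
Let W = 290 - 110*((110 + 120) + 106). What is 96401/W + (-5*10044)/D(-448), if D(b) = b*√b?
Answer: -96401/36670 - 12555*I*√7/6272 ≈ -2.6289 - 5.2961*I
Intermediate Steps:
D(b) = b^(3/2)
W = -36670 (W = 290 - 110*(230 + 106) = 290 - 110*336 = 290 - 36960 = -36670)
96401/W + (-5*10044)/D(-448) = 96401/(-36670) + (-5*10044)/((-448)^(3/2)) = 96401*(-1/36670) - 50220*I*√7/25088 = -96401/36670 - 12555*I*√7/6272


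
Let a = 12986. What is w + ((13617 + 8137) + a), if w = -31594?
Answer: 3146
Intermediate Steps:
w + ((13617 + 8137) + a) = -31594 + ((13617 + 8137) + 12986) = -31594 + (21754 + 12986) = -31594 + 34740 = 3146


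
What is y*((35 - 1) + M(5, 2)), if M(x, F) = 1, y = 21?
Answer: 735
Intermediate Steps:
y*((35 - 1) + M(5, 2)) = 21*((35 - 1) + 1) = 21*(34 + 1) = 21*35 = 735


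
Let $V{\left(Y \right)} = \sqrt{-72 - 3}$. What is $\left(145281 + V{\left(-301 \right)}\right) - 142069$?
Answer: $3212 + 5 i \sqrt{3} \approx 3212.0 + 8.6602 i$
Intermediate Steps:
$V{\left(Y \right)} = 5 i \sqrt{3}$ ($V{\left(Y \right)} = \sqrt{-75} = 5 i \sqrt{3}$)
$\left(145281 + V{\left(-301 \right)}\right) - 142069 = \left(145281 + 5 i \sqrt{3}\right) - 142069 = 3212 + 5 i \sqrt{3}$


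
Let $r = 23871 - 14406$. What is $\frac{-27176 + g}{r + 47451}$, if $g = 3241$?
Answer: $- \frac{23935}{56916} \approx -0.42053$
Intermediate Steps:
$r = 9465$ ($r = 23871 - 14406 = 9465$)
$\frac{-27176 + g}{r + 47451} = \frac{-27176 + 3241}{9465 + 47451} = - \frac{23935}{56916}$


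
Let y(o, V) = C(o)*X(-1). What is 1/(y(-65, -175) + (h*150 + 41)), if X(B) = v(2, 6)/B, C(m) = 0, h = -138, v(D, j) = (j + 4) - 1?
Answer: -1/20659 ≈ -4.8405e-5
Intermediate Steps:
v(D, j) = 3 + j (v(D, j) = (4 + j) - 1 = 3 + j)
X(B) = 9/B (X(B) = (3 + 6)/B = 9/B)
y(o, V) = 0 (y(o, V) = 0*(9/(-1)) = 0*(9*(-1)) = 0*(-9) = 0)
1/(y(-65, -175) + (h*150 + 41)) = 1/(0 + (-138*150 + 41)) = 1/(0 + (-20700 + 41)) = 1/(0 - 20659) = 1/(-20659) = -1/20659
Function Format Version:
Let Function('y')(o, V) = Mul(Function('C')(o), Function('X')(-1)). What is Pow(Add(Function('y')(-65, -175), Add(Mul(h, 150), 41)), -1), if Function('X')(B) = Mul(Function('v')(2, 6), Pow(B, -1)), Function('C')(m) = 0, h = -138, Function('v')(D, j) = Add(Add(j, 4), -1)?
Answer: Rational(-1, 20659) ≈ -4.8405e-5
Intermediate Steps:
Function('v')(D, j) = Add(3, j) (Function('v')(D, j) = Add(Add(4, j), -1) = Add(3, j))
Function('X')(B) = Mul(9, Pow(B, -1)) (Function('X')(B) = Mul(Add(3, 6), Pow(B, -1)) = Mul(9, Pow(B, -1)))
Function('y')(o, V) = 0 (Function('y')(o, V) = Mul(0, Mul(9, Pow(-1, -1))) = Mul(0, Mul(9, -1)) = Mul(0, -9) = 0)
Pow(Add(Function('y')(-65, -175), Add(Mul(h, 150), 41)), -1) = Pow(Add(0, Add(Mul(-138, 150), 41)), -1) = Pow(Add(0, Add(-20700, 41)), -1) = Pow(Add(0, -20659), -1) = Pow(-20659, -1) = Rational(-1, 20659)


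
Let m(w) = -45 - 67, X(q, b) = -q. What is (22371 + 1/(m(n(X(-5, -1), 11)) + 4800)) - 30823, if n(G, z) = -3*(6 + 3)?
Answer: -39622975/4688 ≈ -8452.0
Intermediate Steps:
n(G, z) = -27 (n(G, z) = -3*9 = -27)
m(w) = -112
(22371 + 1/(m(n(X(-5, -1), 11)) + 4800)) - 30823 = (22371 + 1/(-112 + 4800)) - 30823 = (22371 + 1/4688) - 30823 = 104875249/4688 - 30823 = -39622975/4688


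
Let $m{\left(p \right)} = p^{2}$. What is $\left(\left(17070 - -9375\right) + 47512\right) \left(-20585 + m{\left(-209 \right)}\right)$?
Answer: $1708110872$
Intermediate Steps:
$\left(\left(17070 - -9375\right) + 47512\right) \left(-20585 + m{\left(-209 \right)}\right) = \left(\left(17070 - -9375\right) + 47512\right) \left(-20585 + \left(-209\right)^{2}\right) = \left(\left(17070 + 9375\right) + 47512\right) \left(-20585 + 43681\right) = \left(26445 + 47512\right) 23096 = 73957 \cdot 23096 = 1708110872$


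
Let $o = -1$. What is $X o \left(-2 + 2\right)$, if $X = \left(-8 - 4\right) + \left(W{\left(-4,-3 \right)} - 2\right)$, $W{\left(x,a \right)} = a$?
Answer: $0$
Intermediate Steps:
$X = -17$ ($X = \left(-8 - 4\right) - 5 = -12 - 5 = -17$)
$X o \left(-2 + 2\right) = \left(-17\right) \left(-1\right) \left(-2 + 2\right) = 17 \cdot 0 = 0$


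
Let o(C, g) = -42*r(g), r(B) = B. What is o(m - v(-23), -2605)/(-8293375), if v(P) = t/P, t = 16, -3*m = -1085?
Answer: -21882/1658675 ≈ -0.013192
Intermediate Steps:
m = 1085/3 (m = -⅓*(-1085) = 1085/3 ≈ 361.67)
v(P) = 16/P
o(C, g) = -42*g
o(m - v(-23), -2605)/(-8293375) = -42*(-2605)/(-8293375) = 109410*(-1/8293375) = -21882/1658675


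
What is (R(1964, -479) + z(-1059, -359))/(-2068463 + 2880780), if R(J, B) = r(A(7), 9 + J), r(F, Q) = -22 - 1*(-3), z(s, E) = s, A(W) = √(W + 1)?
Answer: -98/73847 ≈ -0.0013271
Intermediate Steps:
A(W) = √(1 + W)
r(F, Q) = -19 (r(F, Q) = -22 + 3 = -19)
R(J, B) = -19
(R(1964, -479) + z(-1059, -359))/(-2068463 + 2880780) = (-19 - 1059)/(-2068463 + 2880780) = -1078/812317 = -1078*1/812317 = -98/73847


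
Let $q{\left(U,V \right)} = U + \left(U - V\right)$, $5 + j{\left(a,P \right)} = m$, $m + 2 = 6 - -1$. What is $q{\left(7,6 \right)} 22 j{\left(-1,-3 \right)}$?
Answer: $0$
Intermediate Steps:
$m = 5$ ($m = -2 + \left(6 - -1\right) = -2 + \left(6 + 1\right) = -2 + 7 = 5$)
$j{\left(a,P \right)} = 0$ ($j{\left(a,P \right)} = -5 + 5 = 0$)
$q{\left(U,V \right)} = - V + 2 U$
$q{\left(7,6 \right)} 22 j{\left(-1,-3 \right)} = \left(\left(-1\right) 6 + 2 \cdot 7\right) 22 \cdot 0 = \left(-6 + 14\right) 22 \cdot 0 = 8 \cdot 22 \cdot 0 = 176 \cdot 0 = 0$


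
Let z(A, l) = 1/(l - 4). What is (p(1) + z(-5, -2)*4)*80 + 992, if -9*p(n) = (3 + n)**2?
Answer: 7168/9 ≈ 796.44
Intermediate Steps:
p(n) = -(3 + n)**2/9
z(A, l) = 1/(-4 + l)
(p(1) + z(-5, -2)*4)*80 + 992 = (-(3 + 1)**2/9 + 4/(-4 - 2))*80 + 992 = (-1/9*4**2 + 4/(-6))*80 + 992 = (-1/9*16 - 1/6*4)*80 + 992 = (-16/9 - 2/3)*80 + 992 = -22/9*80 + 992 = -1760/9 + 992 = 7168/9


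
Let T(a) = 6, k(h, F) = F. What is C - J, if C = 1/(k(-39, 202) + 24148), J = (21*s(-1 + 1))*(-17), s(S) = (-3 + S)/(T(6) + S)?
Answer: -2173237/12175 ≈ -178.50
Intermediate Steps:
s(S) = (-3 + S)/(6 + S)
J = 357/2 (J = (21*((-3 + (-1 + 1))/(6 + (-1 + 1))))*(-17) = (21*((-3 + 0)/(6 + 0)))*(-17) = (21*(-3/6))*(-17) = (21*((⅙)*(-3)))*(-17) = (21*(-½))*(-17) = -21/2*(-17) = 357/2 ≈ 178.50)
C = 1/24350 (C = 1/(202 + 24148) = 1/24350 ≈ 4.1068e-5)
C - J = 1/24350 - 1*357/2 = 1/24350 - 357/2 = -2173237/12175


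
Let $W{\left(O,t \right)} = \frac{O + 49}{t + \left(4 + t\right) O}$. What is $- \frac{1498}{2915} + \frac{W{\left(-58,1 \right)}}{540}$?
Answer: $- \frac{5194481}{10109220} \approx -0.51384$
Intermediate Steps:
$W{\left(O,t \right)} = \frac{49 + O}{t + O \left(4 + t\right)}$
$- \frac{1498}{2915} + \frac{W{\left(-58,1 \right)}}{540} = - \frac{1498}{2915} + \frac{\frac{1}{1 + 4 \left(-58\right) - 58} \left(49 - 58\right)}{540} = \left(-1498\right) \frac{1}{2915} + \frac{1}{1 - 232 - 58} \left(-9\right) \frac{1}{540} = - \frac{1498}{2915} + \frac{1}{-289} \left(-9\right) \frac{1}{540} = - \frac{1498}{2915} + \left(- \frac{1}{289}\right) \left(-9\right) \frac{1}{540} = - \frac{1498}{2915} + \frac{9}{289} \cdot \frac{1}{540} = - \frac{1498}{2915} + \frac{1}{17340} = - \frac{5194481}{10109220}$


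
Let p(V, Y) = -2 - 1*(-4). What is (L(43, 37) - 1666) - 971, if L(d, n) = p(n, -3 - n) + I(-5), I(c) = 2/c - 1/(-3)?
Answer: -39526/15 ≈ -2635.1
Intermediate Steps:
I(c) = 1/3 + 2/c (I(c) = 2/c - 1*(-1/3) = 2/c + 1/3 = 1/3 + 2/c)
p(V, Y) = 2 (p(V, Y) = -2 + 4 = 2)
L(d, n) = 29/15 (L(d, n) = 2 + (1/3)*(6 - 5)/(-5) = 2 + (1/3)*(-1/5)*1 = 2 - 1/15 = 29/15)
(L(43, 37) - 1666) - 971 = (29/15 - 1666) - 971 = -24961/15 - 971 = -39526/15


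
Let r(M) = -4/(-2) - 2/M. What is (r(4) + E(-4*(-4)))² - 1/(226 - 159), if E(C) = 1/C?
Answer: 41619/17152 ≈ 2.4265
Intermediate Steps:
r(M) = 2 - 2/M (r(M) = -4*(-½) - 2/M = 2 - 2/M)
(r(4) + E(-4*(-4)))² - 1/(226 - 159) = ((2 - 2/4) + 1/(-4*(-4)))² - 1/(226 - 159) = ((2 - 2*¼) + 1/16)² - 1/67 = ((2 - ½) + 1/16)² - 1*1/67 = (3/2 + 1/16)² - 1/67 = (25/16)² - 1/67 = 625/256 - 1/67 = 41619/17152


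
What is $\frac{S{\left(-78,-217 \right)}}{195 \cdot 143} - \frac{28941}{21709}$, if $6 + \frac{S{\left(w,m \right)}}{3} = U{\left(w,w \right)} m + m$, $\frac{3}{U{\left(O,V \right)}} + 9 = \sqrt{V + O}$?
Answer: $- \frac{1962870071}{1449184295} + \frac{434 i \sqrt{39}}{734305} \approx -1.3545 + 0.003691 i$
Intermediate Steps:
$U{\left(O,V \right)} = \frac{3}{-9 + \sqrt{O + V}}$ ($U{\left(O,V \right)} = \frac{3}{-9 + \sqrt{V + O}} = \frac{3}{-9 + \sqrt{O + V}}$)
$S{\left(w,m \right)} = -18 + 3 m + \frac{9 m}{-9 + \sqrt{2} \sqrt{w}}$ ($S{\left(w,m \right)} = -18 + 3 \left(\frac{3}{-9 + \sqrt{w + w}} m + m\right) = -18 + 3 \left(\frac{3}{-9 + \sqrt{2 w}} m + m\right) = -18 + 3 \left(\frac{3}{-9 + \sqrt{2} \sqrt{w}} m + m\right) = -18 + 3 \left(\frac{3 m}{-9 + \sqrt{2} \sqrt{w}} + m\right) = -18 + 3 \left(m + \frac{3 m}{-9 + \sqrt{2} \sqrt{w}}\right) = -18 + \left(3 m + \frac{9 m}{-9 + \sqrt{2} \sqrt{w}}\right) = -18 + 3 m + \frac{9 m}{-9 + \sqrt{2} \sqrt{w}}$)
$\frac{S{\left(-78,-217 \right)}}{195 \cdot 143} - \frac{28941}{21709} = \frac{-18 + 3 \left(-217\right) + 9 \left(-217\right) \frac{1}{-9 + \sqrt{2} \sqrt{-78}}}{195 \cdot 143} - \frac{28941}{21709} = \frac{-18 - 651 + 9 \left(-217\right) \frac{1}{-9 + \sqrt{2} i \sqrt{78}}}{27885} - \frac{28941}{21709} = \left(-18 - 651 + 9 \left(-217\right) \frac{1}{-9 + 2 i \sqrt{39}}\right) \frac{1}{27885} - \frac{28941}{21709} = \left(-18 - 651 - \frac{1953}{-9 + 2 i \sqrt{39}}\right) \frac{1}{27885} - \frac{28941}{21709} = \left(-669 - \frac{1953}{-9 + 2 i \sqrt{39}}\right) \frac{1}{27885} - \frac{28941}{21709} = \left(- \frac{223}{9295} - \frac{651}{9295 \left(-9 + 2 i \sqrt{39}\right)}\right) - \frac{28941}{21709} = - \frac{273847702}{201785155} - \frac{651}{9295 \left(-9 + 2 i \sqrt{39}\right)}$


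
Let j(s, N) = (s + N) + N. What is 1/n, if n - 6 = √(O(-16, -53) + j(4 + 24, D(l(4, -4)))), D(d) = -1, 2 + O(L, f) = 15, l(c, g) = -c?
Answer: -2 + √39/3 ≈ 0.081666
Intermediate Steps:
O(L, f) = 13 (O(L, f) = -2 + 15 = 13)
j(s, N) = s + 2*N (j(s, N) = (N + s) + N = s + 2*N)
n = 6 + √39 (n = 6 + √(13 + ((4 + 24) + 2*(-1))) = 6 + √(13 + (28 - 2)) = 6 + √(13 + 26) = 6 + √39 ≈ 12.245)
1/n = 1/(6 + √39)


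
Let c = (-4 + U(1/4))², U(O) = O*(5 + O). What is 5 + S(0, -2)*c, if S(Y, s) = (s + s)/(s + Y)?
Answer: 2489/128 ≈ 19.445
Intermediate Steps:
S(Y, s) = 2*s/(Y + s) (S(Y, s) = (2*s)/(Y + s) = 2*s/(Y + s))
c = 1849/256 (c = (-4 + (1/4)*(5 + 1/4))² = (-4 + (1*(¼))*(5 + 1*(¼)))² = (-4 + (5 + ¼)/4)² = (-4 + (¼)*(21/4))² = (-4 + 21/16)² = (-43/16)² = 1849/256 ≈ 7.2227)
5 + S(0, -2)*c = 5 + (2*(-2)/(0 - 2))*(1849/256) = 5 + (2*(-2)/(-2))*(1849/256) = 5 + (2*(-2)*(-½))*(1849/256) = 5 + 2*(1849/256) = 5 + 1849/128 = 2489/128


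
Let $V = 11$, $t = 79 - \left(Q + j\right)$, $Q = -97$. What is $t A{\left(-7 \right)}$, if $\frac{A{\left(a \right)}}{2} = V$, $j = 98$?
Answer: $1716$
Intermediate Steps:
$t = 78$ ($t = 79 - \left(-97 + 98\right) = 79 - 1 = 78$)
$A{\left(a \right)} = 22$ ($A{\left(a \right)} = 2 \cdot 11 = 22$)
$t A{\left(-7 \right)} = 78 \cdot 22 = 1716$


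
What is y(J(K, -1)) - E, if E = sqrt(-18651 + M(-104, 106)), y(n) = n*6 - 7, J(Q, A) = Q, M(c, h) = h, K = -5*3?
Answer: -97 - I*sqrt(18545) ≈ -97.0 - 136.18*I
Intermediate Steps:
K = -15
y(n) = -7 + 6*n (y(n) = 6*n - 7 = -7 + 6*n)
E = I*sqrt(18545) (E = sqrt(-18651 + 106) = sqrt(-18545) = I*sqrt(18545) ≈ 136.18*I)
y(J(K, -1)) - E = (-7 + 6*(-15)) - I*sqrt(18545) = (-7 - 90) - I*sqrt(18545) = -97 - I*sqrt(18545)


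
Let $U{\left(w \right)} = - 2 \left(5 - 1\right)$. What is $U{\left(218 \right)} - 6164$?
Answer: $-6172$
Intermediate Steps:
$U{\left(w \right)} = -8$ ($U{\left(w \right)} = \left(-2\right) 4 = -8$)
$U{\left(218 \right)} - 6164 = -8 - 6164 = -6172$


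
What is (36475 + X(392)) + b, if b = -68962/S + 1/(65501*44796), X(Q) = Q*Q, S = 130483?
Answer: 72796600344629167783/382860973770468 ≈ 1.9014e+5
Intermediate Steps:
X(Q) = Q²
b = -202347113847269/382860973770468 (b = -68962/130483 + 1/(65501*44796) = -68962*1/130483 + (1/65501)*(1/44796) = -68962/130483 + 1/2934182796 = -202347113847269/382860973770468 ≈ -0.52851)
(36475 + X(392)) + b = (36475 + 392²) - 202347113847269/382860973770468 = (36475 + 153664) - 202347113847269/382860973770468 = 190139 - 202347113847269/382860973770468 = 72796600344629167783/382860973770468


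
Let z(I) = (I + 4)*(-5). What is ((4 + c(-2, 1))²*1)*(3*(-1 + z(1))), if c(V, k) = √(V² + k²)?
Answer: -1638 - 624*√5 ≈ -3033.3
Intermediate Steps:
z(I) = -20 - 5*I (z(I) = (4 + I)*(-5) = -20 - 5*I)
((4 + c(-2, 1))²*1)*(3*(-1 + z(1))) = ((4 + √((-2)² + 1²))²*1)*(3*(-1 + (-20 - 5*1))) = ((4 + √(4 + 1))²*1)*(3*(-1 + (-20 - 5))) = ((4 + √5)²*1)*(3*(-1 - 25)) = (4 + √5)²*(3*(-26)) = (4 + √5)²*(-78) = -78*(4 + √5)²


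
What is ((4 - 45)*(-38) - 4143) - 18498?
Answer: -21083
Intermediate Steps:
((4 - 45)*(-38) - 4143) - 18498 = (-41*(-38) - 4143) - 18498 = (1558 - 4143) - 18498 = -2585 - 18498 = -21083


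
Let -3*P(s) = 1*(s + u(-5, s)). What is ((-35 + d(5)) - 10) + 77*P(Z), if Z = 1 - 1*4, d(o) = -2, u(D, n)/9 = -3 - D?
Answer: -432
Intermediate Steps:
u(D, n) = -27 - 9*D (u(D, n) = 9*(-3 - D) = -27 - 9*D)
Z = -3 (Z = 1 - 4 = -3)
P(s) = -6 - s/3 (P(s) = -(s + (-27 - 9*(-5)))/3 = -(s + (-27 + 45))/3 = -(s + 18)/3 = -(18 + s)/3 = -6 - s/3)
((-35 + d(5)) - 10) + 77*P(Z) = ((-35 - 2) - 10) + 77*(-6 - ⅓*(-3)) = (-37 - 10) + 77*(-6 + 1) = -47 + 77*(-5) = -47 - 385 = -432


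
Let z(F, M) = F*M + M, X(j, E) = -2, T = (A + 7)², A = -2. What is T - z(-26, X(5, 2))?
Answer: -25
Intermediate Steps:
T = 25 (T = (-2 + 7)² = 5² = 25)
z(F, M) = M + F*M
T - z(-26, X(5, 2)) = 25 - (-2)*(1 - 26) = 25 - (-2)*(-25) = 25 - 1*50 = 25 - 50 = -25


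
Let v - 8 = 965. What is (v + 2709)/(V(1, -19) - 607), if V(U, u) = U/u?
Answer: -34979/5767 ≈ -6.0654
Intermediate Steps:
v = 973 (v = 8 + 965 = 973)
(v + 2709)/(V(1, -19) - 607) = (973 + 2709)/(1/(-19) - 607) = 3682/(1*(-1/19) - 607) = 3682/(-1/19 - 607) = 3682/(-11534/19) = 3682*(-19/11534) = -34979/5767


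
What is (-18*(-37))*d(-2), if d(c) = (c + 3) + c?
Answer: -666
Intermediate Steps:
d(c) = 3 + 2*c (d(c) = (3 + c) + c = 3 + 2*c)
(-18*(-37))*d(-2) = (-18*(-37))*(3 + 2*(-2)) = 666*(3 - 4) = 666*(-1) = -666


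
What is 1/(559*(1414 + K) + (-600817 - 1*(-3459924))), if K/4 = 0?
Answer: 1/3649533 ≈ 2.7401e-7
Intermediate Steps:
K = 0 (K = 4*0 = 0)
1/(559*(1414 + K) + (-600817 - 1*(-3459924))) = 1/(559*(1414 + 0) + (-600817 - 1*(-3459924))) = 1/(559*1414 + (-600817 + 3459924)) = 1/(790426 + 2859107) = 1/3649533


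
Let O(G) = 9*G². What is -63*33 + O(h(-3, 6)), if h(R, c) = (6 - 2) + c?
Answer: -1179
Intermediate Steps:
h(R, c) = 4 + c
-63*33 + O(h(-3, 6)) = -63*33 + 9*(4 + 6)² = -2079 + 9*10² = -2079 + 9*100 = -2079 + 900 = -1179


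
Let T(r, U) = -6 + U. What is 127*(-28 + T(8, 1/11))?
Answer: -47371/11 ≈ -4306.5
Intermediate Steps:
127*(-28 + T(8, 1/11)) = 127*(-28 + (-6 + 1/11)) = 127*(-28 - 65/11) = 127*(-373/11) = -47371/11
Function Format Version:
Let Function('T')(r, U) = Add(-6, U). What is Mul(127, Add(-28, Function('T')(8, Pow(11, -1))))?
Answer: Rational(-47371, 11) ≈ -4306.5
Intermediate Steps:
Mul(127, Add(-28, Function('T')(8, Pow(11, -1)))) = Mul(127, Add(-28, Add(-6, Pow(11, -1)))) = Mul(127, Add(-28, Add(-6, Rational(1, 11)))) = Mul(127, Add(-28, Rational(-65, 11))) = Mul(127, Rational(-373, 11)) = Rational(-47371, 11)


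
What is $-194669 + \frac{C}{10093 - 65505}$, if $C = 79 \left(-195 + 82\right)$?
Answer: $- \frac{10786989701}{55412} \approx -1.9467 \cdot 10^{5}$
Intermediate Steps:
$C = -8927$ ($C = 79 \left(-113\right) = -8927$)
$-194669 + \frac{C}{10093 - 65505} = -194669 - \frac{8927}{10093 - 65505} = -194669 - \frac{8927}{-55412} = -194669 - - \frac{8927}{55412} = -194669 + \frac{8927}{55412} = - \frac{10786989701}{55412}$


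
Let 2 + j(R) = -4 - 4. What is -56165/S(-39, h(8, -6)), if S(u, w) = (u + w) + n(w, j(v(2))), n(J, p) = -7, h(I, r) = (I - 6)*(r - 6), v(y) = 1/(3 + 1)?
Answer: 11233/14 ≈ 802.36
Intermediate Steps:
v(y) = ¼ (v(y) = 1/4 = ¼)
h(I, r) = (-6 + I)*(-6 + r)
j(R) = -10 (j(R) = -2 + (-4 - 4) = -2 - 8 = -10)
S(u, w) = -7 + u + w (S(u, w) = (u + w) - 7 = -7 + u + w)
-56165/S(-39, h(8, -6)) = -56165/(-7 - 39 + (36 - 6*8 - 6*(-6) + 8*(-6))) = -56165/(-7 - 39 + (36 - 48 + 36 - 48)) = -56165/(-7 - 39 - 24) = -56165/(-70) = -56165*(-1/70) = 11233/14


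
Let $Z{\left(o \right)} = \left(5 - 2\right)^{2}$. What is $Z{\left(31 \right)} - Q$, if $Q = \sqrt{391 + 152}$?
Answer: $9 - \sqrt{543} \approx -14.302$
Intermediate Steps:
$Z{\left(o \right)} = 9$ ($Z{\left(o \right)} = 3^{2} = 9$)
$Q = \sqrt{543} \approx 23.302$
$Z{\left(31 \right)} - Q = 9 - \sqrt{543}$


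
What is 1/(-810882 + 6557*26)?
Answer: -1/640400 ≈ -1.5615e-6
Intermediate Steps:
1/(-810882 + 6557*26) = 1/(-810882 + 170482) = 1/(-640400) = -1/640400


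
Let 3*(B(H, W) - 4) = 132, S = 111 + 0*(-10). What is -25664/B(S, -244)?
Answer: -1604/3 ≈ -534.67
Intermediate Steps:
S = 111 (S = 111 + 0 = 111)
B(H, W) = 48 (B(H, W) = 4 + (⅓)*132 = 4 + 44 = 48)
-25664/B(S, -244) = -25664/48 = -25664*1/48 = -1604/3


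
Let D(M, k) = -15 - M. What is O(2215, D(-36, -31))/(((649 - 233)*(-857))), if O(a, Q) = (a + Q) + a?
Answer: -4451/356512 ≈ -0.012485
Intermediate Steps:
O(a, Q) = Q + 2*a (O(a, Q) = (Q + a) + a = Q + 2*a)
O(2215, D(-36, -31))/(((649 - 233)*(-857))) = ((-15 - 1*(-36)) + 2*2215)/(((649 - 233)*(-857))) = ((-15 + 36) + 4430)/((416*(-857))) = (21 + 4430)/(-356512) = 4451*(-1/356512) = -4451/356512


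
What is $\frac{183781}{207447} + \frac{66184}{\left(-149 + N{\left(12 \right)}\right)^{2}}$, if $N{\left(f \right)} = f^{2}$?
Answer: $\frac{13734266773}{5186175} \approx 2648.2$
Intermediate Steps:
$\frac{183781}{207447} + \frac{66184}{\left(-149 + N{\left(12 \right)}\right)^{2}} = \frac{183781}{207447} + \frac{66184}{\left(-149 + 12^{2}\right)^{2}} = 183781 \cdot \frac{1}{207447} + \frac{66184}{\left(-149 + 144\right)^{2}} = \frac{183781}{207447} + \frac{66184}{\left(-5\right)^{2}} = \frac{183781}{207447} + \frac{66184}{25} = \frac{13734266773}{5186175}$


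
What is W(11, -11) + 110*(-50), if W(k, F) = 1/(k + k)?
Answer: -120999/22 ≈ -5500.0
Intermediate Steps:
W(k, F) = 1/(2*k)
W(11, -11) + 110*(-50) = (½)/11 + 110*(-50) = (½)*(1/11) - 5500 = 1/22 - 5500 = -120999/22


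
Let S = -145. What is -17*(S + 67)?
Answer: 1326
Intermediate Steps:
-17*(S + 67) = -17*(-145 + 67) = -17*(-78) = 1326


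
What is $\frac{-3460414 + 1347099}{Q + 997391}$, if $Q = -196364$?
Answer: $- \frac{2113315}{801027} \approx -2.6383$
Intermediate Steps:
$\frac{-3460414 + 1347099}{Q + 997391} = \frac{-3460414 + 1347099}{-196364 + 997391} = - \frac{2113315}{801027}$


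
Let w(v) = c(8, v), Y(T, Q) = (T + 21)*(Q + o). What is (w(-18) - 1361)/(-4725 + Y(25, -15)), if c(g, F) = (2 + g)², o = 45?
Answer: 1261/3345 ≈ 0.37698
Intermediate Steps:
Y(T, Q) = (21 + T)*(45 + Q) (Y(T, Q) = (T + 21)*(Q + 45) = (21 + T)*(45 + Q))
w(v) = 100 (w(v) = (2 + 8)² = 10² = 100)
(w(-18) - 1361)/(-4725 + Y(25, -15)) = (100 - 1361)/(-4725 + (945 + 21*(-15) + 45*25 - 15*25)) = -1261/(-4725 + (945 - 315 + 1125 - 375)) = -1261/(-4725 + 1380) = -1261/(-3345) = -1261*(-1/3345) = 1261/3345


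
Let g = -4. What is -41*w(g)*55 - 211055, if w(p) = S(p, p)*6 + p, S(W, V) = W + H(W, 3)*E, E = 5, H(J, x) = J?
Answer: 122685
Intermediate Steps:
S(W, V) = 6*W (S(W, V) = W + W*5 = W + 5*W = 6*W)
w(p) = 37*p (w(p) = (6*p)*6 + p = 36*p + p = 37*p)
-41*w(g)*55 - 211055 = -1517*(-4)*55 - 211055 = -41*(-148)*55 - 211055 = 6068*55 - 211055 = 333740 - 211055 = 122685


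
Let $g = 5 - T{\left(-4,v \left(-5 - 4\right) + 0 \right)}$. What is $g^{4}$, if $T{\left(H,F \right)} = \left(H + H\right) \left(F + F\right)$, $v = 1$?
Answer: $373301041$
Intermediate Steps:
$T{\left(H,F \right)} = 4 F H$ ($T{\left(H,F \right)} = 2 H 2 F = 4 F H$)
$g = -139$ ($g = 5 - 4 \left(1 \left(-5 - 4\right) + 0\right) \left(-4\right) = 5 - 4 \left(1 \left(-9\right) + 0\right) \left(-4\right) = 5 - 4 \left(-9 + 0\right) \left(-4\right) = 5 - 4 \left(-9\right) \left(-4\right) = 5 - 144 = -139$)
$g^{4} = \left(-139\right)^{4} = 373301041$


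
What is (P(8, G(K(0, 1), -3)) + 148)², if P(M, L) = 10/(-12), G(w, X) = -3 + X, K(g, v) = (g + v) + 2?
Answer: 779689/36 ≈ 21658.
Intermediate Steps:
K(g, v) = 2 + g + v
P(M, L) = -⅚ (P(M, L) = 10*(-1/12) = -⅚)
(P(8, G(K(0, 1), -3)) + 148)² = (-⅚ + 148)² = (883/6)² = 779689/36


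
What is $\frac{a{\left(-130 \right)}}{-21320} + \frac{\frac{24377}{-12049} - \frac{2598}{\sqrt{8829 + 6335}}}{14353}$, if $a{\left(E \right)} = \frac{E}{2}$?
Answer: $\frac{164943641}{56724089416} - \frac{1299 \sqrt{3791}}{54412223} \approx 0.0014379$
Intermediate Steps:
$a{\left(E \right)} = \frac{E}{2}$ ($a{\left(E \right)} = E \frac{1}{2} = \frac{E}{2}$)
$\frac{a{\left(-130 \right)}}{-21320} + \frac{\frac{24377}{-12049} - \frac{2598}{\sqrt{8829 + 6335}}}{14353} = \frac{\frac{1}{2} \left(-130\right)}{-21320} + \frac{\frac{24377}{-12049} - \frac{2598}{\sqrt{8829 + 6335}}}{14353} = \left(-65\right) \left(- \frac{1}{21320}\right) + \left(24377 \left(- \frac{1}{12049}\right) - \frac{2598}{\sqrt{15164}}\right) \frac{1}{14353} = \frac{1}{328} + \left(- \frac{24377}{12049} - \frac{2598}{2 \sqrt{3791}}\right) \frac{1}{14353} = \frac{1}{328} + \left(- \frac{24377}{12049} - 2598 \frac{\sqrt{3791}}{7582}\right) \frac{1}{14353} = \frac{1}{328} + \left(- \frac{24377}{12049} - \frac{1299 \sqrt{3791}}{3791}\right) \frac{1}{14353} = \frac{1}{328} - \left(\frac{24377}{172939297} + \frac{1299 \sqrt{3791}}{54412223}\right) = \frac{164943641}{56724089416} - \frac{1299 \sqrt{3791}}{54412223}$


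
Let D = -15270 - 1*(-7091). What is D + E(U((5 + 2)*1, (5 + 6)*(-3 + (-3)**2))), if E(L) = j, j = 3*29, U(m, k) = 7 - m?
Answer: -8092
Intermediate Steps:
D = -8179 (D = -15270 + 7091 = -8179)
j = 87
E(L) = 87
D + E(U((5 + 2)*1, (5 + 6)*(-3 + (-3)**2))) = -8179 + 87 = -8092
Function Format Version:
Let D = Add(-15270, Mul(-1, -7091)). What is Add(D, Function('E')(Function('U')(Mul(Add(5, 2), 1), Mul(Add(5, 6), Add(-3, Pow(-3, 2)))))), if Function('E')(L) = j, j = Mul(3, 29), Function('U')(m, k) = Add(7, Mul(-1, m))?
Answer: -8092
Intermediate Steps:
D = -8179 (D = Add(-15270, 7091) = -8179)
j = 87
Function('E')(L) = 87
Add(D, Function('E')(Function('U')(Mul(Add(5, 2), 1), Mul(Add(5, 6), Add(-3, Pow(-3, 2)))))) = Add(-8179, 87) = -8092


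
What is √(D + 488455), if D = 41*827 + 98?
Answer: 2*√130615 ≈ 722.81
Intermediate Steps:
D = 34005 (D = 33907 + 98 = 34005)
√(D + 488455) = √(34005 + 488455) = √522460 = 2*√130615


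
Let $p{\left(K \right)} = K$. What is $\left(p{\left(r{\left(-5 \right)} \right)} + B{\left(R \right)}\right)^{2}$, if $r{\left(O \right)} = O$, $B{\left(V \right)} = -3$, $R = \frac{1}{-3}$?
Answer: $64$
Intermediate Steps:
$R = - \frac{1}{3} \approx -0.33333$
$\left(p{\left(r{\left(-5 \right)} \right)} + B{\left(R \right)}\right)^{2} = \left(-5 - 3\right)^{2} = \left(-8\right)^{2} = 64$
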